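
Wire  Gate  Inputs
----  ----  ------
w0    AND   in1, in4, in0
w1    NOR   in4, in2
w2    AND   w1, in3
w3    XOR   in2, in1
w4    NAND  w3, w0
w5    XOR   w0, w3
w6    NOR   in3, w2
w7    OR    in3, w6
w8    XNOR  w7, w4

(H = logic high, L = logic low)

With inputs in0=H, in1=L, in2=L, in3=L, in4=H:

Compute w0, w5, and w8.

w0 = in1 AND in4 AND in0 = L AND H AND H = L
w1 = in4 NOR in2 = H NOR L = L
w2 = w1 AND in3 = L AND L = L
w3 = in2 XOR in1 = L XOR L = L
w4 = w3 NAND w0 = L NAND L = H
w5 = w0 XOR w3 = L XOR L = L
w6 = in3 NOR w2 = L NOR L = H
w7 = in3 OR w6 = L OR H = H
w8 = w7 XNOR w4 = H XNOR H = H

w0 = L; w5 = L; w8 = H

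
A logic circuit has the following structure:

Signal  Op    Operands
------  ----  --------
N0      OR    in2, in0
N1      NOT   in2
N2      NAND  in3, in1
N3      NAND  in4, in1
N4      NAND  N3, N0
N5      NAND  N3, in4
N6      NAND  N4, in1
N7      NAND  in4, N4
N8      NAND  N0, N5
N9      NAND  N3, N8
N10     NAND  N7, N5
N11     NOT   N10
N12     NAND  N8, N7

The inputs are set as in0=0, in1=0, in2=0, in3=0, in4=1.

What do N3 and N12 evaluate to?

N0 = in2 OR in0 = 0 OR 0 = 0
N3 = in4 NAND in1 = 1 NAND 0 = 1
N4 = N3 NAND N0 = 1 NAND 0 = 1
N5 = N3 NAND in4 = 1 NAND 1 = 0
N7 = in4 NAND N4 = 1 NAND 1 = 0
N8 = N0 NAND N5 = 0 NAND 0 = 1
N12 = N8 NAND N7 = 1 NAND 0 = 1

N3 = 1, N12 = 1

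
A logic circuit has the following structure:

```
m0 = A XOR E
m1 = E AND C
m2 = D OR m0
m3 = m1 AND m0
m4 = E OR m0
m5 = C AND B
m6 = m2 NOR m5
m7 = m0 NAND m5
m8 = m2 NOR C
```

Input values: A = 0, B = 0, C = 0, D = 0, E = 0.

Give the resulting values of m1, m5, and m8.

m0 = A XOR E = 0 XOR 0 = 0
m1 = E AND C = 0 AND 0 = 0
m2 = D OR m0 = 0 OR 0 = 0
m5 = C AND B = 0 AND 0 = 0
m8 = m2 NOR C = 0 NOR 0 = 1

m1 = 0, m5 = 0, m8 = 1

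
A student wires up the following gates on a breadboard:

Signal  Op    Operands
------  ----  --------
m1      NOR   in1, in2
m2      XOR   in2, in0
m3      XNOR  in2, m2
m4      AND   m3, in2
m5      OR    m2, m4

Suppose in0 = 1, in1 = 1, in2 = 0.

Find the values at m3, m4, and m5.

m3 = 0, m4 = 0, m5 = 1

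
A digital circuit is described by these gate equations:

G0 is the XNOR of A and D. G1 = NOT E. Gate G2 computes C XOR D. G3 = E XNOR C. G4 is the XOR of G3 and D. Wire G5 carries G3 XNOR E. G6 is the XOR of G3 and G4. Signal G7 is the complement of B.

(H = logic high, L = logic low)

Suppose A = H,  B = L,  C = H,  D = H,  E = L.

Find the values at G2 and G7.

G2 = L  G7 = H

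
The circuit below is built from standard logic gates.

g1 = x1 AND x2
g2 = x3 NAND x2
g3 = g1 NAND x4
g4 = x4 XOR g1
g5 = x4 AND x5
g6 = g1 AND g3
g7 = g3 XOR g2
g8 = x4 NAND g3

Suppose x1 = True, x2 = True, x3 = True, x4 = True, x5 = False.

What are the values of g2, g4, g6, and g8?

g1 = x1 AND x2 = True AND True = True
g2 = x3 NAND x2 = True NAND True = False
g3 = g1 NAND x4 = True NAND True = False
g4 = x4 XOR g1 = True XOR True = False
g6 = g1 AND g3 = True AND False = False
g8 = x4 NAND g3 = True NAND False = True

g2 = False  g4 = False  g6 = False  g8 = True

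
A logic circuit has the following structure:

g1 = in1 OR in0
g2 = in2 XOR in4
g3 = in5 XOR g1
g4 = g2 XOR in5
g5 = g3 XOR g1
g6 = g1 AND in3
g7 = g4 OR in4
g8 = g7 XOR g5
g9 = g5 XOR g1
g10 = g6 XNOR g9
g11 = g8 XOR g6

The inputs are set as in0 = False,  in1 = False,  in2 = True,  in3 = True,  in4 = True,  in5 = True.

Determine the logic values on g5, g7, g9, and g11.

g1 = in1 OR in0 = False OR False = False
g2 = in2 XOR in4 = True XOR True = False
g3 = in5 XOR g1 = True XOR False = True
g4 = g2 XOR in5 = False XOR True = True
g5 = g3 XOR g1 = True XOR False = True
g6 = g1 AND in3 = False AND True = False
g7 = g4 OR in4 = True OR True = True
g8 = g7 XOR g5 = True XOR True = False
g9 = g5 XOR g1 = True XOR False = True
g11 = g8 XOR g6 = False XOR False = False

g5 = True, g7 = True, g9 = True, g11 = False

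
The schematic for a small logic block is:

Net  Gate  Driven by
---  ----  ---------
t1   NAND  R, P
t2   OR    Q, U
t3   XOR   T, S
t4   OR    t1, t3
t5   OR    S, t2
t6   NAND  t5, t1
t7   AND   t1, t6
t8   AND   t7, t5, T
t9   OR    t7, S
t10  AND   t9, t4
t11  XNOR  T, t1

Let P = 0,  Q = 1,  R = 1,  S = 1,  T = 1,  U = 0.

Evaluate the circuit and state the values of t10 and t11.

t1 = R NAND P = 1 NAND 0 = 1
t2 = Q OR U = 1 OR 0 = 1
t3 = T XOR S = 1 XOR 1 = 0
t4 = t1 OR t3 = 1 OR 0 = 1
t5 = S OR t2 = 1 OR 1 = 1
t6 = t5 NAND t1 = 1 NAND 1 = 0
t7 = t1 AND t6 = 1 AND 0 = 0
t9 = t7 OR S = 0 OR 1 = 1
t10 = t9 AND t4 = 1 AND 1 = 1
t11 = T XNOR t1 = 1 XNOR 1 = 1

t10 = 1, t11 = 1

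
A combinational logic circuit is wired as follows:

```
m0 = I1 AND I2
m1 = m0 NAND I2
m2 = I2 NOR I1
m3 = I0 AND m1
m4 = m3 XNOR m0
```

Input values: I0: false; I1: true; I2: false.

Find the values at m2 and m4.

m2 = false, m4 = true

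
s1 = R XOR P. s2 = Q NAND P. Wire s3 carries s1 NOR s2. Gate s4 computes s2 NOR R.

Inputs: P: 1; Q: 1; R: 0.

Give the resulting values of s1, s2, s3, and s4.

s1 = 1, s2 = 0, s3 = 0, s4 = 1

s1 = R XOR P = 0 XOR 1 = 1
s2 = Q NAND P = 1 NAND 1 = 0
s3 = s1 NOR s2 = 1 NOR 0 = 0
s4 = s2 NOR R = 0 NOR 0 = 1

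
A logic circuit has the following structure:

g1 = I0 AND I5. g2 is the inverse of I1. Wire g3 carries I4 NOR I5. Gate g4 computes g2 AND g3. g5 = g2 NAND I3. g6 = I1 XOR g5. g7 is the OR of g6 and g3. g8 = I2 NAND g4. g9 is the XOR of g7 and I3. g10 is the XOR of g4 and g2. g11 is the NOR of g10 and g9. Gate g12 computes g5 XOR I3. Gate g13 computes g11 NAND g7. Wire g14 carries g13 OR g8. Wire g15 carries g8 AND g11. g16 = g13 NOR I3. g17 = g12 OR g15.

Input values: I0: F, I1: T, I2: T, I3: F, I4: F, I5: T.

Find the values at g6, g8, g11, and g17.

g2 = NOT I1 = NOT T = F
g3 = I4 NOR I5 = F NOR T = F
g4 = g2 AND g3 = F AND F = F
g5 = g2 NAND I3 = F NAND F = T
g6 = I1 XOR g5 = T XOR T = F
g7 = g6 OR g3 = F OR F = F
g8 = I2 NAND g4 = T NAND F = T
g9 = g7 XOR I3 = F XOR F = F
g10 = g4 XOR g2 = F XOR F = F
g11 = g10 NOR g9 = F NOR F = T
g12 = g5 XOR I3 = T XOR F = T
g15 = g8 AND g11 = T AND T = T
g17 = g12 OR g15 = T OR T = T

g6 = F  g8 = T  g11 = T  g17 = T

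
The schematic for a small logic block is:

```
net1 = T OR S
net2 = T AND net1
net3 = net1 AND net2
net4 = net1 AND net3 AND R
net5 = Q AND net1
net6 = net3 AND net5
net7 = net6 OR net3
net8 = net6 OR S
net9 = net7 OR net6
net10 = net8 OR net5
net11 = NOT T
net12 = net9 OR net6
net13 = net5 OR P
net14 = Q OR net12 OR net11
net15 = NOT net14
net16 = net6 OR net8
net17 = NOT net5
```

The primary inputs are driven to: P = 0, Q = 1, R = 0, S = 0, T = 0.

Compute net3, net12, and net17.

net1 = T OR S = 0 OR 0 = 0
net2 = T AND net1 = 0 AND 0 = 0
net3 = net1 AND net2 = 0 AND 0 = 0
net5 = Q AND net1 = 1 AND 0 = 0
net6 = net3 AND net5 = 0 AND 0 = 0
net7 = net6 OR net3 = 0 OR 0 = 0
net9 = net7 OR net6 = 0 OR 0 = 0
net12 = net9 OR net6 = 0 OR 0 = 0
net17 = NOT net5 = NOT 0 = 1

net3 = 0; net12 = 0; net17 = 1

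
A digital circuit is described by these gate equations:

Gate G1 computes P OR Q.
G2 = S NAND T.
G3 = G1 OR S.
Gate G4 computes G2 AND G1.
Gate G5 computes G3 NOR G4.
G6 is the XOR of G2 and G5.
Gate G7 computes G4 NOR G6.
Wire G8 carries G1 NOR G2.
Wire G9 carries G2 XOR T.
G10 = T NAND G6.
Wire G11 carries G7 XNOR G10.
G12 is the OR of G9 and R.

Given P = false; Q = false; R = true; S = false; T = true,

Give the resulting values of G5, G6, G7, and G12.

G5 = true, G6 = false, G7 = true, G12 = true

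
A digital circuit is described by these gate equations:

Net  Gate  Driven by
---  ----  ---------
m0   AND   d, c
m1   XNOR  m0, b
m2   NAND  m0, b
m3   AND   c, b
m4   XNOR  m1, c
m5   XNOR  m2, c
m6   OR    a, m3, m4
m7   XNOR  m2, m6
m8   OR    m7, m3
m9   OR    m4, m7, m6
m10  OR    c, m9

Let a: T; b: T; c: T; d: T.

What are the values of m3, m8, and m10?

m0 = d AND c = T AND T = T
m1 = m0 XNOR b = T XNOR T = T
m2 = m0 NAND b = T NAND T = F
m3 = c AND b = T AND T = T
m4 = m1 XNOR c = T XNOR T = T
m6 = a OR m3 OR m4 = T OR T OR T = T
m7 = m2 XNOR m6 = F XNOR T = F
m8 = m7 OR m3 = F OR T = T
m9 = m4 OR m7 OR m6 = T OR F OR T = T
m10 = c OR m9 = T OR T = T

m3 = T  m8 = T  m10 = T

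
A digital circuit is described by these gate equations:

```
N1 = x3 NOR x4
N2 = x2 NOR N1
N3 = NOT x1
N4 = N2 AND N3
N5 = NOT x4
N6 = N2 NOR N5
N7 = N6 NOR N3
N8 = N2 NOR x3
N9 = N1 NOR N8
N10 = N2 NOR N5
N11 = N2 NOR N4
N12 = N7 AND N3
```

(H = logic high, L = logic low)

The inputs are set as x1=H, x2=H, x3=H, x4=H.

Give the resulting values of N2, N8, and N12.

N1 = x3 NOR x4 = H NOR H = L
N2 = x2 NOR N1 = H NOR L = L
N3 = NOT x1 = NOT H = L
N5 = NOT x4 = NOT H = L
N6 = N2 NOR N5 = L NOR L = H
N7 = N6 NOR N3 = H NOR L = L
N8 = N2 NOR x3 = L NOR H = L
N12 = N7 AND N3 = L AND L = L

N2 = L; N8 = L; N12 = L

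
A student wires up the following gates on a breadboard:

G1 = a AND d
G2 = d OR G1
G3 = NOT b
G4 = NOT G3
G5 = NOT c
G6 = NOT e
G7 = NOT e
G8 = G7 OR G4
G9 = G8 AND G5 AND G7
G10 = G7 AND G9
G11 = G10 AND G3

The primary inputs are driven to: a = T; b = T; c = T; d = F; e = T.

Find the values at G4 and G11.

G4 = T; G11 = F

G3 = NOT b = NOT T = F
G4 = NOT G3 = NOT F = T
G5 = NOT c = NOT T = F
G7 = NOT e = NOT T = F
G8 = G7 OR G4 = F OR T = T
G9 = G8 AND G5 AND G7 = T AND F AND F = F
G10 = G7 AND G9 = F AND F = F
G11 = G10 AND G3 = F AND F = F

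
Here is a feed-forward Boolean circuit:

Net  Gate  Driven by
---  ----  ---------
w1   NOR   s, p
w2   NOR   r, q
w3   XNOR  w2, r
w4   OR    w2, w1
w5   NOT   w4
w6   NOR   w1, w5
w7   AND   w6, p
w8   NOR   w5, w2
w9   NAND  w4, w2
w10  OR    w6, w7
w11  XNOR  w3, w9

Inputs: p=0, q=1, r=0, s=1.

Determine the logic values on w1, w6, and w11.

w1 = 0  w6 = 0  w11 = 1

w1 = s NOR p = 1 NOR 0 = 0
w2 = r NOR q = 0 NOR 1 = 0
w3 = w2 XNOR r = 0 XNOR 0 = 1
w4 = w2 OR w1 = 0 OR 0 = 0
w5 = NOT w4 = NOT 0 = 1
w6 = w1 NOR w5 = 0 NOR 1 = 0
w9 = w4 NAND w2 = 0 NAND 0 = 1
w11 = w3 XNOR w9 = 1 XNOR 1 = 1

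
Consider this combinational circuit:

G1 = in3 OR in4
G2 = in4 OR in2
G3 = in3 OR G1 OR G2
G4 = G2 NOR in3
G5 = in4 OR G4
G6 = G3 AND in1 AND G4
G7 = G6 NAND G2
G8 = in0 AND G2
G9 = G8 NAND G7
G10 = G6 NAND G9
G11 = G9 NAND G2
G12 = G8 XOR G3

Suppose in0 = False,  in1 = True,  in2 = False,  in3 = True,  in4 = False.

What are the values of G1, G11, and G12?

G1 = in3 OR in4 = True OR False = True
G2 = in4 OR in2 = False OR False = False
G3 = in3 OR G1 OR G2 = True OR True OR False = True
G4 = G2 NOR in3 = False NOR True = False
G6 = G3 AND in1 AND G4 = True AND True AND False = False
G7 = G6 NAND G2 = False NAND False = True
G8 = in0 AND G2 = False AND False = False
G9 = G8 NAND G7 = False NAND True = True
G11 = G9 NAND G2 = True NAND False = True
G12 = G8 XOR G3 = False XOR True = True

G1 = True, G11 = True, G12 = True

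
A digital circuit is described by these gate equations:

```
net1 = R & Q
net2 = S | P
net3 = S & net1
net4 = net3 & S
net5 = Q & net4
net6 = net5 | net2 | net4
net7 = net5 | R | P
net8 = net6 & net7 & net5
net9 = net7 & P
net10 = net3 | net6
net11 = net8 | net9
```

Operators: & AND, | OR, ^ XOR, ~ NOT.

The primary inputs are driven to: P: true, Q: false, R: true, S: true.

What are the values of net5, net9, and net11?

net1 = R AND Q = true AND false = false
net2 = S OR P = true OR true = true
net3 = S AND net1 = true AND false = false
net4 = net3 AND S = false AND true = false
net5 = Q AND net4 = false AND false = false
net6 = net5 OR net2 OR net4 = false OR true OR false = true
net7 = net5 OR R OR P = false OR true OR true = true
net8 = net6 AND net7 AND net5 = true AND true AND false = false
net9 = net7 AND P = true AND true = true
net11 = net8 OR net9 = false OR true = true

net5 = false; net9 = true; net11 = true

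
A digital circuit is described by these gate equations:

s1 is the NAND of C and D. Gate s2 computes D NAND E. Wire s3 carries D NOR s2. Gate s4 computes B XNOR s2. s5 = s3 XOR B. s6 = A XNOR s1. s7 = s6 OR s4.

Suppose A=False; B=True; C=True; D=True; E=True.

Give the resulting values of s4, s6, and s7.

s4 = False, s6 = True, s7 = True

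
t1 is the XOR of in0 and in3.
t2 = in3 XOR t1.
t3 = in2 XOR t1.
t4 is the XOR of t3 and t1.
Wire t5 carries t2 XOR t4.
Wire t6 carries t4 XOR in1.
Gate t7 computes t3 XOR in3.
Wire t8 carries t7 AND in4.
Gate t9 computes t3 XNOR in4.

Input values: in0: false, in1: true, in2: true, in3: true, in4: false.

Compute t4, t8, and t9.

t1 = in0 XOR in3 = false XOR true = true
t3 = in2 XOR t1 = true XOR true = false
t4 = t3 XOR t1 = false XOR true = true
t7 = t3 XOR in3 = false XOR true = true
t8 = t7 AND in4 = true AND false = false
t9 = t3 XNOR in4 = false XNOR false = true

t4 = true, t8 = false, t9 = true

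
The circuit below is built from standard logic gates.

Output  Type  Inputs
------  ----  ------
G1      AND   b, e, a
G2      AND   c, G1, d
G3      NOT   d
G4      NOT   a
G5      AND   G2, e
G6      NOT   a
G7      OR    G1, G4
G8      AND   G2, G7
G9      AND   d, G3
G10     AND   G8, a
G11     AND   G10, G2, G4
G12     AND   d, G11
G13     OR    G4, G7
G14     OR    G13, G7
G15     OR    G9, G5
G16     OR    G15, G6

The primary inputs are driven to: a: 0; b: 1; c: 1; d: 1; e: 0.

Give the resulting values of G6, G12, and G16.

G1 = b AND e AND a = 1 AND 0 AND 0 = 0
G2 = c AND G1 AND d = 1 AND 0 AND 1 = 0
G3 = NOT d = NOT 1 = 0
G4 = NOT a = NOT 0 = 1
G5 = G2 AND e = 0 AND 0 = 0
G6 = NOT a = NOT 0 = 1
G7 = G1 OR G4 = 0 OR 1 = 1
G8 = G2 AND G7 = 0 AND 1 = 0
G9 = d AND G3 = 1 AND 0 = 0
G10 = G8 AND a = 0 AND 0 = 0
G11 = G10 AND G2 AND G4 = 0 AND 0 AND 1 = 0
G12 = d AND G11 = 1 AND 0 = 0
G15 = G9 OR G5 = 0 OR 0 = 0
G16 = G15 OR G6 = 0 OR 1 = 1

G6 = 1  G12 = 0  G16 = 1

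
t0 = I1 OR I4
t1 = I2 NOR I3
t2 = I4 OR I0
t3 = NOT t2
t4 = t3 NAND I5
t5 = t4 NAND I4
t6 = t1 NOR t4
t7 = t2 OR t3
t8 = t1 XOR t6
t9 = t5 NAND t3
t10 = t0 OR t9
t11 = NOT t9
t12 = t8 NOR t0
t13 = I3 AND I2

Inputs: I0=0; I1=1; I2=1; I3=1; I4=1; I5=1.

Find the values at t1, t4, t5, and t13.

t1 = 0, t4 = 1, t5 = 0, t13 = 1

t1 = I2 NOR I3 = 1 NOR 1 = 0
t2 = I4 OR I0 = 1 OR 0 = 1
t3 = NOT t2 = NOT 1 = 0
t4 = t3 NAND I5 = 0 NAND 1 = 1
t5 = t4 NAND I4 = 1 NAND 1 = 0
t13 = I3 AND I2 = 1 AND 1 = 1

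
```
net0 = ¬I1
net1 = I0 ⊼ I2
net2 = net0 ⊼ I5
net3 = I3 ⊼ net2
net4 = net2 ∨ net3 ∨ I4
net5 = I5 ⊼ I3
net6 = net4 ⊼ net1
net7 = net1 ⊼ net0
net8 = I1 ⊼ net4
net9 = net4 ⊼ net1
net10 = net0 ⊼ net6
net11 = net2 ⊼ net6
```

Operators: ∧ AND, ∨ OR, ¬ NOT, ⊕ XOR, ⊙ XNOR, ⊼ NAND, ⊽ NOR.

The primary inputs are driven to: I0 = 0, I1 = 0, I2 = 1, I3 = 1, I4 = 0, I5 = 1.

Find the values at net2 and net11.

net0 = NOT I1 = NOT 0 = 1
net1 = I0 NAND I2 = 0 NAND 1 = 1
net2 = net0 NAND I5 = 1 NAND 1 = 0
net3 = I3 NAND net2 = 1 NAND 0 = 1
net4 = net2 OR net3 OR I4 = 0 OR 1 OR 0 = 1
net6 = net4 NAND net1 = 1 NAND 1 = 0
net11 = net2 NAND net6 = 0 NAND 0 = 1

net2 = 0  net11 = 1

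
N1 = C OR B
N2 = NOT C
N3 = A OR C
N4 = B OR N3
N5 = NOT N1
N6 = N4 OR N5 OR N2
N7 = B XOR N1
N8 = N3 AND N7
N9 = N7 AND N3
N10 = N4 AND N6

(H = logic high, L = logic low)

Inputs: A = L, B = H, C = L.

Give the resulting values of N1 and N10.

N1 = C OR B = L OR H = H
N2 = NOT C = NOT L = H
N3 = A OR C = L OR L = L
N4 = B OR N3 = H OR L = H
N5 = NOT N1 = NOT H = L
N6 = N4 OR N5 OR N2 = H OR L OR H = H
N10 = N4 AND N6 = H AND H = H

N1 = H; N10 = H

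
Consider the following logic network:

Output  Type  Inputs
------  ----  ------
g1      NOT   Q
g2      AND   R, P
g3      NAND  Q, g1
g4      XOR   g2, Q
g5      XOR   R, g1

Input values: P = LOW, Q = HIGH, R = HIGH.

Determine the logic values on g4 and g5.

g1 = NOT Q = NOT HIGH = LOW
g2 = R AND P = HIGH AND LOW = LOW
g4 = g2 XOR Q = LOW XOR HIGH = HIGH
g5 = R XOR g1 = HIGH XOR LOW = HIGH

g4 = HIGH; g5 = HIGH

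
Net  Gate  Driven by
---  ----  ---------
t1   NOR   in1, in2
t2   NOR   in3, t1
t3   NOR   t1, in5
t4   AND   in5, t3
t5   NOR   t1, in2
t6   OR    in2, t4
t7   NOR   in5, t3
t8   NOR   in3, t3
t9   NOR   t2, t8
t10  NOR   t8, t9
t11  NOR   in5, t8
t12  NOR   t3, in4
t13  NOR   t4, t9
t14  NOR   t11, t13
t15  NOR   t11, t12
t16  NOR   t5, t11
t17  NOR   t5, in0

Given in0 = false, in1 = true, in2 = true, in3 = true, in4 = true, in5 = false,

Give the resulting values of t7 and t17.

t1 = in1 NOR in2 = true NOR true = false
t3 = t1 NOR in5 = false NOR false = true
t5 = t1 NOR in2 = false NOR true = false
t7 = in5 NOR t3 = false NOR true = false
t17 = t5 NOR in0 = false NOR false = true

t7 = false; t17 = true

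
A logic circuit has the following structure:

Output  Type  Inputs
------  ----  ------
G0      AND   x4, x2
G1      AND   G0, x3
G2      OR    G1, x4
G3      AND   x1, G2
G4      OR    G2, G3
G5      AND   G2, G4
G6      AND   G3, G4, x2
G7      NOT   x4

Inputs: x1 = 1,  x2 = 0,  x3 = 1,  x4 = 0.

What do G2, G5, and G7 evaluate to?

G2 = 0  G5 = 0  G7 = 1

G0 = x4 AND x2 = 0 AND 0 = 0
G1 = G0 AND x3 = 0 AND 1 = 0
G2 = G1 OR x4 = 0 OR 0 = 0
G3 = x1 AND G2 = 1 AND 0 = 0
G4 = G2 OR G3 = 0 OR 0 = 0
G5 = G2 AND G4 = 0 AND 0 = 0
G7 = NOT x4 = NOT 0 = 1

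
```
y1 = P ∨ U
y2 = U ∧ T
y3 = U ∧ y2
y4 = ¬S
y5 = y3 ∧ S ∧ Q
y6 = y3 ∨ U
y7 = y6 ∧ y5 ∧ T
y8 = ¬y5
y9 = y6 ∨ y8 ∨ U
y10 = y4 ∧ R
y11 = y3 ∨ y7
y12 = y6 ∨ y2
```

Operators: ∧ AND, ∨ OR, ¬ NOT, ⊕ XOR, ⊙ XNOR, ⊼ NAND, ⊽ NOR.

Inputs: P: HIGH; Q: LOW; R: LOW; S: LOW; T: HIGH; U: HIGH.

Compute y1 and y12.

y1 = P OR U = HIGH OR HIGH = HIGH
y2 = U AND T = HIGH AND HIGH = HIGH
y3 = U AND y2 = HIGH AND HIGH = HIGH
y6 = y3 OR U = HIGH OR HIGH = HIGH
y12 = y6 OR y2 = HIGH OR HIGH = HIGH

y1 = HIGH, y12 = HIGH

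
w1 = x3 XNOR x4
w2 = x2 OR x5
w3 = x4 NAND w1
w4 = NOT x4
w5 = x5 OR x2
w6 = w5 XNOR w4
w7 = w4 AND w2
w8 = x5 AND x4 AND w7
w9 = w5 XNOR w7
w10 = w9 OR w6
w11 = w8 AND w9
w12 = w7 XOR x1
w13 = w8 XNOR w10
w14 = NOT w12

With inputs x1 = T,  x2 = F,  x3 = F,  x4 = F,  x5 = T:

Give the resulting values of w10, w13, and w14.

w2 = x2 OR x5 = F OR T = T
w4 = NOT x4 = NOT F = T
w5 = x5 OR x2 = T OR F = T
w6 = w5 XNOR w4 = T XNOR T = T
w7 = w4 AND w2 = T AND T = T
w8 = x5 AND x4 AND w7 = T AND F AND T = F
w9 = w5 XNOR w7 = T XNOR T = T
w10 = w9 OR w6 = T OR T = T
w12 = w7 XOR x1 = T XOR T = F
w13 = w8 XNOR w10 = F XNOR T = F
w14 = NOT w12 = NOT F = T

w10 = T; w13 = F; w14 = T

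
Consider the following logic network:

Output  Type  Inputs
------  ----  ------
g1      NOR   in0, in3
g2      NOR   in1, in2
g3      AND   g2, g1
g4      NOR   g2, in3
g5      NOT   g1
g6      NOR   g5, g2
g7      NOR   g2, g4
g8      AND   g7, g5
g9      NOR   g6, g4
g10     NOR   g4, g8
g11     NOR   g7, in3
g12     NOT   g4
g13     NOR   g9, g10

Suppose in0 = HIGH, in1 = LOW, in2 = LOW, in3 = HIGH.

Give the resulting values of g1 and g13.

g1 = in0 NOR in3 = HIGH NOR HIGH = LOW
g2 = in1 NOR in2 = LOW NOR LOW = HIGH
g4 = g2 NOR in3 = HIGH NOR HIGH = LOW
g5 = NOT g1 = NOT LOW = HIGH
g6 = g5 NOR g2 = HIGH NOR HIGH = LOW
g7 = g2 NOR g4 = HIGH NOR LOW = LOW
g8 = g7 AND g5 = LOW AND HIGH = LOW
g9 = g6 NOR g4 = LOW NOR LOW = HIGH
g10 = g4 NOR g8 = LOW NOR LOW = HIGH
g13 = g9 NOR g10 = HIGH NOR HIGH = LOW

g1 = LOW; g13 = LOW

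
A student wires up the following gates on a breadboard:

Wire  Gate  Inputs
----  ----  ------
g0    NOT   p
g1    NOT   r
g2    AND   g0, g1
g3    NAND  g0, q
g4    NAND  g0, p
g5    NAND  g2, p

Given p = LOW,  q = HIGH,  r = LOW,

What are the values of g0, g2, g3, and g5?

g0 = HIGH, g2 = HIGH, g3 = LOW, g5 = HIGH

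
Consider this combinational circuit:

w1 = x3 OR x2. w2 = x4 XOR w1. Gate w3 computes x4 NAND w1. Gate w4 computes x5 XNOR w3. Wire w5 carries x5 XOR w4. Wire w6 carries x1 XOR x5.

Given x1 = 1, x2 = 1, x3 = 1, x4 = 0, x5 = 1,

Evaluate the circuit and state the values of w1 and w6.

w1 = x3 OR x2 = 1 OR 1 = 1
w6 = x1 XOR x5 = 1 XOR 1 = 0

w1 = 1  w6 = 0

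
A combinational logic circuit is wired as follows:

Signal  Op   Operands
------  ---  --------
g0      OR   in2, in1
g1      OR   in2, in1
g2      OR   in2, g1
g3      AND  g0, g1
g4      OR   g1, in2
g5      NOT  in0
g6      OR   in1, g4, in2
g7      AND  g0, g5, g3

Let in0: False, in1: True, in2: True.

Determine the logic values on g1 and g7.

g0 = in2 OR in1 = True OR True = True
g1 = in2 OR in1 = True OR True = True
g3 = g0 AND g1 = True AND True = True
g5 = NOT in0 = NOT False = True
g7 = g0 AND g5 AND g3 = True AND True AND True = True

g1 = True; g7 = True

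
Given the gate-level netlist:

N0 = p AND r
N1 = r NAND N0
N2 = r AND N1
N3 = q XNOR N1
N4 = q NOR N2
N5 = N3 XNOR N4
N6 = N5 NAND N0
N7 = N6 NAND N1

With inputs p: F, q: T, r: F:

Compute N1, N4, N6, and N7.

N1 = T; N4 = F; N6 = T; N7 = F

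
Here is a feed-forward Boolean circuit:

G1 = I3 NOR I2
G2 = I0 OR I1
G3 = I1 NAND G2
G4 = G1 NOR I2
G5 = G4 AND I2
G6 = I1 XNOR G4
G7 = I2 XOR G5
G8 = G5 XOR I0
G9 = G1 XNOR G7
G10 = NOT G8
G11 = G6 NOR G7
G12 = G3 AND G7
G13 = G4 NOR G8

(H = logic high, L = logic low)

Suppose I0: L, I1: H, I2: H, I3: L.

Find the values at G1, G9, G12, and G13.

G1 = L, G9 = L, G12 = L, G13 = H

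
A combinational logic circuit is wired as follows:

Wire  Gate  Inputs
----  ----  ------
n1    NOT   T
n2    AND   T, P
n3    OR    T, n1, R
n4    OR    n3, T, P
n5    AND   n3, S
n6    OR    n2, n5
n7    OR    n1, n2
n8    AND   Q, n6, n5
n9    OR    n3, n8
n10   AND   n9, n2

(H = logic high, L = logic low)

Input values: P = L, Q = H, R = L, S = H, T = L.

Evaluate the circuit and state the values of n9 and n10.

n9 = H, n10 = L

n1 = NOT T = NOT L = H
n2 = T AND P = L AND L = L
n3 = T OR n1 OR R = L OR H OR L = H
n5 = n3 AND S = H AND H = H
n6 = n2 OR n5 = L OR H = H
n8 = Q AND n6 AND n5 = H AND H AND H = H
n9 = n3 OR n8 = H OR H = H
n10 = n9 AND n2 = H AND L = L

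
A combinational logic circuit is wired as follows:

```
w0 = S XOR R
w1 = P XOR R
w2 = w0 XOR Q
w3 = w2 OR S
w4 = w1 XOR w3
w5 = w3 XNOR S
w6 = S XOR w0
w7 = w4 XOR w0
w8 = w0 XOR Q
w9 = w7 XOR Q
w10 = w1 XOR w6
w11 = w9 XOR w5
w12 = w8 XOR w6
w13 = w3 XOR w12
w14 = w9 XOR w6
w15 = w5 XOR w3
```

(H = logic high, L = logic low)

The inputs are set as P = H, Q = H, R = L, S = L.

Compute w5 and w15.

w5 = L  w15 = H

w0 = S XOR R = L XOR L = L
w2 = w0 XOR Q = L XOR H = H
w3 = w2 OR S = H OR L = H
w5 = w3 XNOR S = H XNOR L = L
w15 = w5 XOR w3 = L XOR H = H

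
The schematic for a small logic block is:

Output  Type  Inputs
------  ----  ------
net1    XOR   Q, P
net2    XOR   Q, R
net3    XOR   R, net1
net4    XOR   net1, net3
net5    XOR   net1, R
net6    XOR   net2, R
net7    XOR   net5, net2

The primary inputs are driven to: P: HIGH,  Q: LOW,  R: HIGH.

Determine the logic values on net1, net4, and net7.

net1 = Q XOR P = LOW XOR HIGH = HIGH
net2 = Q XOR R = LOW XOR HIGH = HIGH
net3 = R XOR net1 = HIGH XOR HIGH = LOW
net4 = net1 XOR net3 = HIGH XOR LOW = HIGH
net5 = net1 XOR R = HIGH XOR HIGH = LOW
net7 = net5 XOR net2 = LOW XOR HIGH = HIGH

net1 = HIGH; net4 = HIGH; net7 = HIGH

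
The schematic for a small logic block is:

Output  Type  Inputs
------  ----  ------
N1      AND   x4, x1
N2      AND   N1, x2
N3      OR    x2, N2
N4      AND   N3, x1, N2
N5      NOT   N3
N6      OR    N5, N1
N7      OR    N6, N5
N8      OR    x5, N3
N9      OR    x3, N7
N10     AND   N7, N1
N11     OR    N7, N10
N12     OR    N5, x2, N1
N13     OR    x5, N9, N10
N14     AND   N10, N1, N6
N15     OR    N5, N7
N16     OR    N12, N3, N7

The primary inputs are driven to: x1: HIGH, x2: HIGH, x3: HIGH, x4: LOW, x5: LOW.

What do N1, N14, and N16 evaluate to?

N1 = x4 AND x1 = LOW AND HIGH = LOW
N2 = N1 AND x2 = LOW AND HIGH = LOW
N3 = x2 OR N2 = HIGH OR LOW = HIGH
N5 = NOT N3 = NOT HIGH = LOW
N6 = N5 OR N1 = LOW OR LOW = LOW
N7 = N6 OR N5 = LOW OR LOW = LOW
N10 = N7 AND N1 = LOW AND LOW = LOW
N12 = N5 OR x2 OR N1 = LOW OR HIGH OR LOW = HIGH
N14 = N10 AND N1 AND N6 = LOW AND LOW AND LOW = LOW
N16 = N12 OR N3 OR N7 = HIGH OR HIGH OR LOW = HIGH

N1 = LOW, N14 = LOW, N16 = HIGH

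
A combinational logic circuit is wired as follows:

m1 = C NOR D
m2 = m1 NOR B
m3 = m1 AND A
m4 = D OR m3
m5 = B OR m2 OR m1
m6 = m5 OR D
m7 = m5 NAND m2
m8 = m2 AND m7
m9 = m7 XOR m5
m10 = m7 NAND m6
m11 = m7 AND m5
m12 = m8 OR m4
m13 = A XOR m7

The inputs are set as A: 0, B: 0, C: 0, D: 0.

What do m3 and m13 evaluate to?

m3 = 0  m13 = 1

m1 = C NOR D = 0 NOR 0 = 1
m2 = m1 NOR B = 1 NOR 0 = 0
m3 = m1 AND A = 1 AND 0 = 0
m5 = B OR m2 OR m1 = 0 OR 0 OR 1 = 1
m7 = m5 NAND m2 = 1 NAND 0 = 1
m13 = A XOR m7 = 0 XOR 1 = 1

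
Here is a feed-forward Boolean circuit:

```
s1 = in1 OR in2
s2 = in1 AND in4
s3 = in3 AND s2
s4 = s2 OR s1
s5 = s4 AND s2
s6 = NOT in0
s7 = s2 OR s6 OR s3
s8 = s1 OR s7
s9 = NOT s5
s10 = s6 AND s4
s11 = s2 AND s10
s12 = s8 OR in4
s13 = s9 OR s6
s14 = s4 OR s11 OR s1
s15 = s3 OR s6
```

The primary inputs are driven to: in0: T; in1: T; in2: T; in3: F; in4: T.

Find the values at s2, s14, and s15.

s2 = T, s14 = T, s15 = F

s1 = in1 OR in2 = T OR T = T
s2 = in1 AND in4 = T AND T = T
s3 = in3 AND s2 = F AND T = F
s4 = s2 OR s1 = T OR T = T
s6 = NOT in0 = NOT T = F
s10 = s6 AND s4 = F AND T = F
s11 = s2 AND s10 = T AND F = F
s14 = s4 OR s11 OR s1 = T OR F OR T = T
s15 = s3 OR s6 = F OR F = F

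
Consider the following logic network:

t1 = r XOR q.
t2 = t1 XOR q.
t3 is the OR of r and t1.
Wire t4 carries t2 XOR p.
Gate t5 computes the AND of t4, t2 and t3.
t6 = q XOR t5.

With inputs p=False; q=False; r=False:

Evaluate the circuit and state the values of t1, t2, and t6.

t1 = False, t2 = False, t6 = False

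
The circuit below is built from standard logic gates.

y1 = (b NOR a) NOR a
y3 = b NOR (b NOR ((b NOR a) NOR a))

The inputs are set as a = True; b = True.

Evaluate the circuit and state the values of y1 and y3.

y1 = False, y3 = False

y1 = (True NOR True) NOR True = False
y3 = True NOR (True NOR ((True NOR True) NOR True)) = False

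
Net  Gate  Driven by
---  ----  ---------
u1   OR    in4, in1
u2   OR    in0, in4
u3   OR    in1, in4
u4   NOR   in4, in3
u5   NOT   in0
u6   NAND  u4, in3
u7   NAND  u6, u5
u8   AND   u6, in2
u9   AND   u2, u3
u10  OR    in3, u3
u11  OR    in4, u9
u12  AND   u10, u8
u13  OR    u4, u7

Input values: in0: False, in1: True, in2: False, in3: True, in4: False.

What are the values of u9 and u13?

u9 = False, u13 = False

u2 = in0 OR in4 = False OR False = False
u3 = in1 OR in4 = True OR False = True
u4 = in4 NOR in3 = False NOR True = False
u5 = NOT in0 = NOT False = True
u6 = u4 NAND in3 = False NAND True = True
u7 = u6 NAND u5 = True NAND True = False
u9 = u2 AND u3 = False AND True = False
u13 = u4 OR u7 = False OR False = False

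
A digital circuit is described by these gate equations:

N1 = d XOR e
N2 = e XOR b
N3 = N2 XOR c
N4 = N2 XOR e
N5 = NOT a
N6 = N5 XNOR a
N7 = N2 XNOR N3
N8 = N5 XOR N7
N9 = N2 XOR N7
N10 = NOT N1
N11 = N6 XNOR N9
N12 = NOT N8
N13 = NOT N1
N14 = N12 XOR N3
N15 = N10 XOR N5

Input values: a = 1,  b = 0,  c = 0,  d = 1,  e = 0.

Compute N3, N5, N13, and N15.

N1 = d XOR e = 1 XOR 0 = 1
N2 = e XOR b = 0 XOR 0 = 0
N3 = N2 XOR c = 0 XOR 0 = 0
N5 = NOT a = NOT 1 = 0
N10 = NOT N1 = NOT 1 = 0
N13 = NOT N1 = NOT 1 = 0
N15 = N10 XOR N5 = 0 XOR 0 = 0

N3 = 0; N5 = 0; N13 = 0; N15 = 0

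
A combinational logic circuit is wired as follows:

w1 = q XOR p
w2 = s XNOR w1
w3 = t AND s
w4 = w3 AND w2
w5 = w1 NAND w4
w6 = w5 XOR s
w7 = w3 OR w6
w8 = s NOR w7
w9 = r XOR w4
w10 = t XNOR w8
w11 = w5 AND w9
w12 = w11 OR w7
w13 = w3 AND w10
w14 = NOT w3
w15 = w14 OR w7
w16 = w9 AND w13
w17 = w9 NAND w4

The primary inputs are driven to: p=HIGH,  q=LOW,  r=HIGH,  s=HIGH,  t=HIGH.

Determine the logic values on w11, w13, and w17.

w11 = LOW  w13 = LOW  w17 = HIGH

w1 = q XOR p = LOW XOR HIGH = HIGH
w2 = s XNOR w1 = HIGH XNOR HIGH = HIGH
w3 = t AND s = HIGH AND HIGH = HIGH
w4 = w3 AND w2 = HIGH AND HIGH = HIGH
w5 = w1 NAND w4 = HIGH NAND HIGH = LOW
w6 = w5 XOR s = LOW XOR HIGH = HIGH
w7 = w3 OR w6 = HIGH OR HIGH = HIGH
w8 = s NOR w7 = HIGH NOR HIGH = LOW
w9 = r XOR w4 = HIGH XOR HIGH = LOW
w10 = t XNOR w8 = HIGH XNOR LOW = LOW
w11 = w5 AND w9 = LOW AND LOW = LOW
w13 = w3 AND w10 = HIGH AND LOW = LOW
w17 = w9 NAND w4 = LOW NAND HIGH = HIGH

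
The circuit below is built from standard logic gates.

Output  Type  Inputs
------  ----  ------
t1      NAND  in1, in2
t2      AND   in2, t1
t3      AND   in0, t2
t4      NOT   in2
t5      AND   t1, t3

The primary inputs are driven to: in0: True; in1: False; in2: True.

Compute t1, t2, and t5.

t1 = True, t2 = True, t5 = True

t1 = in1 NAND in2 = False NAND True = True
t2 = in2 AND t1 = True AND True = True
t3 = in0 AND t2 = True AND True = True
t5 = t1 AND t3 = True AND True = True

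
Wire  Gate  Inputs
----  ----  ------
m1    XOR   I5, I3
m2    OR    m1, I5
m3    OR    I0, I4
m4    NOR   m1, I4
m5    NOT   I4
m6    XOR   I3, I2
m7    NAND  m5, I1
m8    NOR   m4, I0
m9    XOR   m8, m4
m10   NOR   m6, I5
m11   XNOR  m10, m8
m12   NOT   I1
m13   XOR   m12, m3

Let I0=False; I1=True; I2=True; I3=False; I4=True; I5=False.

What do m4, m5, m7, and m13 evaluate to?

m1 = I5 XOR I3 = False XOR False = False
m3 = I0 OR I4 = False OR True = True
m4 = m1 NOR I4 = False NOR True = False
m5 = NOT I4 = NOT True = False
m7 = m5 NAND I1 = False NAND True = True
m12 = NOT I1 = NOT True = False
m13 = m12 XOR m3 = False XOR True = True

m4 = False, m5 = False, m7 = True, m13 = True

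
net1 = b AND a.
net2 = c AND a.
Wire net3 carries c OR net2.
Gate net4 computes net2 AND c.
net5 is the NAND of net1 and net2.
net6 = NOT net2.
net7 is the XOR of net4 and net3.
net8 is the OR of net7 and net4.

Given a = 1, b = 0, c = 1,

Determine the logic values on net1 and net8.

net1 = b AND a = 0 AND 1 = 0
net2 = c AND a = 1 AND 1 = 1
net3 = c OR net2 = 1 OR 1 = 1
net4 = net2 AND c = 1 AND 1 = 1
net7 = net4 XOR net3 = 1 XOR 1 = 0
net8 = net7 OR net4 = 0 OR 1 = 1

net1 = 0  net8 = 1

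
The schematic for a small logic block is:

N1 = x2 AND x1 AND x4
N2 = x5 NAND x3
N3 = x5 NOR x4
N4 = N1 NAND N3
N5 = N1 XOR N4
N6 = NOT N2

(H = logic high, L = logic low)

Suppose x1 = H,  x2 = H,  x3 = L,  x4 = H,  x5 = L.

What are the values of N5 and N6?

N5 = L, N6 = L

N1 = x2 AND x1 AND x4 = H AND H AND H = H
N2 = x5 NAND x3 = L NAND L = H
N3 = x5 NOR x4 = L NOR H = L
N4 = N1 NAND N3 = H NAND L = H
N5 = N1 XOR N4 = H XOR H = L
N6 = NOT N2 = NOT H = L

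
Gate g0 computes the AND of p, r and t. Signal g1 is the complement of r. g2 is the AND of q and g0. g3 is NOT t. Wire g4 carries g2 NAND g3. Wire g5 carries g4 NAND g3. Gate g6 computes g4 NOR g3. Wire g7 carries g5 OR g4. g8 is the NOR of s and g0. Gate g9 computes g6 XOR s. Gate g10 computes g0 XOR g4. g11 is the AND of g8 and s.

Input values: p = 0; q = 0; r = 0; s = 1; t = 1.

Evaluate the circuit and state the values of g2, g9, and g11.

g2 = 0, g9 = 1, g11 = 0

g0 = p AND r AND t = 0 AND 0 AND 1 = 0
g2 = q AND g0 = 0 AND 0 = 0
g3 = NOT t = NOT 1 = 0
g4 = g2 NAND g3 = 0 NAND 0 = 1
g6 = g4 NOR g3 = 1 NOR 0 = 0
g8 = s NOR g0 = 1 NOR 0 = 0
g9 = g6 XOR s = 0 XOR 1 = 1
g11 = g8 AND s = 0 AND 1 = 0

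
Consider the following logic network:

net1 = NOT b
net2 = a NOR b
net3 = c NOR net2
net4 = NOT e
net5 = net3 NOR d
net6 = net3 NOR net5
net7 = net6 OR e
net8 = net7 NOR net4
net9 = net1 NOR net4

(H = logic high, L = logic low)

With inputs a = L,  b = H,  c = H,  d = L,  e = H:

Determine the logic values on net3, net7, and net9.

net1 = NOT b = NOT H = L
net2 = a NOR b = L NOR H = L
net3 = c NOR net2 = H NOR L = L
net4 = NOT e = NOT H = L
net5 = net3 NOR d = L NOR L = H
net6 = net3 NOR net5 = L NOR H = L
net7 = net6 OR e = L OR H = H
net9 = net1 NOR net4 = L NOR L = H

net3 = L, net7 = H, net9 = H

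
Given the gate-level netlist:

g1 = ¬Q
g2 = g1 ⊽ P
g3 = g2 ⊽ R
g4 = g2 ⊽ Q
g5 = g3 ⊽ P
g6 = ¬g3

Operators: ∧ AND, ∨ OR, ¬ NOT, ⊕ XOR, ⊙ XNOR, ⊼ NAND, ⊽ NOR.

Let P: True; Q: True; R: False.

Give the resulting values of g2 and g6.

g1 = NOT Q = NOT True = False
g2 = g1 NOR P = False NOR True = False
g3 = g2 NOR R = False NOR False = True
g6 = NOT g3 = NOT True = False

g2 = False; g6 = False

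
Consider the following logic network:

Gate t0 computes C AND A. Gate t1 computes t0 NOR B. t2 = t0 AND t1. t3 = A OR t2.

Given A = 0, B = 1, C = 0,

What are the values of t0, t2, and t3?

t0 = C AND A = 0 AND 0 = 0
t1 = t0 NOR B = 0 NOR 1 = 0
t2 = t0 AND t1 = 0 AND 0 = 0
t3 = A OR t2 = 0 OR 0 = 0

t0 = 0; t2 = 0; t3 = 0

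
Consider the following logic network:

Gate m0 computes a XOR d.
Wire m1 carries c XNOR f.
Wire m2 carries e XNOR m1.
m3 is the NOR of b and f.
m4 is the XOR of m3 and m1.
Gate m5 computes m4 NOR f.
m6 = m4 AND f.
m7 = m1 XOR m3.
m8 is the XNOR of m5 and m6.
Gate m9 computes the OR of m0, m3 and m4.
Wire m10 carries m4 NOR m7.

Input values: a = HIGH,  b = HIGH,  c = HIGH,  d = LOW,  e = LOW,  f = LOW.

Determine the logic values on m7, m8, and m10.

m7 = LOW, m8 = LOW, m10 = HIGH

m1 = c XNOR f = HIGH XNOR LOW = LOW
m3 = b NOR f = HIGH NOR LOW = LOW
m4 = m3 XOR m1 = LOW XOR LOW = LOW
m5 = m4 NOR f = LOW NOR LOW = HIGH
m6 = m4 AND f = LOW AND LOW = LOW
m7 = m1 XOR m3 = LOW XOR LOW = LOW
m8 = m5 XNOR m6 = HIGH XNOR LOW = LOW
m10 = m4 NOR m7 = LOW NOR LOW = HIGH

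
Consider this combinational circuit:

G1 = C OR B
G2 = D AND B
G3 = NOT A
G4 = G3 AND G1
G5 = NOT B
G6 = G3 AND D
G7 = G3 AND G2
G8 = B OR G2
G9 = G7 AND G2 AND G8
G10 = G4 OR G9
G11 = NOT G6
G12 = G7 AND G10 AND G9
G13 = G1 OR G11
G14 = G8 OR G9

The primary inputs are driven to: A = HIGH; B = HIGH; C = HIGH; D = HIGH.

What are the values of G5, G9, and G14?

G2 = D AND B = HIGH AND HIGH = HIGH
G3 = NOT A = NOT HIGH = LOW
G5 = NOT B = NOT HIGH = LOW
G7 = G3 AND G2 = LOW AND HIGH = LOW
G8 = B OR G2 = HIGH OR HIGH = HIGH
G9 = G7 AND G2 AND G8 = LOW AND HIGH AND HIGH = LOW
G14 = G8 OR G9 = HIGH OR LOW = HIGH

G5 = LOW, G9 = LOW, G14 = HIGH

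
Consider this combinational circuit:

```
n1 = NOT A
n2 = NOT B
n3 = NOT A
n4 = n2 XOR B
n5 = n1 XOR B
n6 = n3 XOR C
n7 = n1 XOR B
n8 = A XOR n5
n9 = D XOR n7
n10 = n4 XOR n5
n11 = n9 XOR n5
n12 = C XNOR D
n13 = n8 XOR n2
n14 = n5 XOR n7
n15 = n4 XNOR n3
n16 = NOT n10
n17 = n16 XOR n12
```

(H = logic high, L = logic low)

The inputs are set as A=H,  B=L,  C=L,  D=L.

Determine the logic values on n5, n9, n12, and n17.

n5 = L, n9 = L, n12 = H, n17 = H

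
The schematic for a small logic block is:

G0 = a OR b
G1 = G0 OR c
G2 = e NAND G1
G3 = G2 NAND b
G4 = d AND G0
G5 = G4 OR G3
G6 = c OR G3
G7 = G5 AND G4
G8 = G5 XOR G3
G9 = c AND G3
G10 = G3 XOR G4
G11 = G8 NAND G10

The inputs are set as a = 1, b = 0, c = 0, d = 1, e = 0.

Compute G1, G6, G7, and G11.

G1 = 1  G6 = 1  G7 = 1  G11 = 1

G0 = a OR b = 1 OR 0 = 1
G1 = G0 OR c = 1 OR 0 = 1
G2 = e NAND G1 = 0 NAND 1 = 1
G3 = G2 NAND b = 1 NAND 0 = 1
G4 = d AND G0 = 1 AND 1 = 1
G5 = G4 OR G3 = 1 OR 1 = 1
G6 = c OR G3 = 0 OR 1 = 1
G7 = G5 AND G4 = 1 AND 1 = 1
G8 = G5 XOR G3 = 1 XOR 1 = 0
G10 = G3 XOR G4 = 1 XOR 1 = 0
G11 = G8 NAND G10 = 0 NAND 0 = 1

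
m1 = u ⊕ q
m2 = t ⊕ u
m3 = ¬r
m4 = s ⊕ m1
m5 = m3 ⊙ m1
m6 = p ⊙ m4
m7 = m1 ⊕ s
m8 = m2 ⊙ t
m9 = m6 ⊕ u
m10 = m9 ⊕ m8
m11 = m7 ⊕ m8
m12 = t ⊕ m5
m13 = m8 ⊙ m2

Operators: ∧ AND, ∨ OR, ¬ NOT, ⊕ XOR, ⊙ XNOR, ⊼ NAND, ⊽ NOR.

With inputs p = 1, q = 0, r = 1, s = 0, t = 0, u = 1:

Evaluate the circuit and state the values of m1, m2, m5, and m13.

m1 = 1, m2 = 1, m5 = 0, m13 = 0

m1 = u XOR q = 1 XOR 0 = 1
m2 = t XOR u = 0 XOR 1 = 1
m3 = NOT r = NOT 1 = 0
m5 = m3 XNOR m1 = 0 XNOR 1 = 0
m8 = m2 XNOR t = 1 XNOR 0 = 0
m13 = m8 XNOR m2 = 0 XNOR 1 = 0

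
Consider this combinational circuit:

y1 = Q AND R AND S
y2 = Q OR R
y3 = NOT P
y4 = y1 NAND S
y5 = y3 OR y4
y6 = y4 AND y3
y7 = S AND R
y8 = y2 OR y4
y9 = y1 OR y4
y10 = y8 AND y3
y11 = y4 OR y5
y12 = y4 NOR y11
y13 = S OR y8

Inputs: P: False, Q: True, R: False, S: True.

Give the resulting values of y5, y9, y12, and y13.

y5 = True; y9 = True; y12 = False; y13 = True

y1 = Q AND R AND S = True AND False AND True = False
y2 = Q OR R = True OR False = True
y3 = NOT P = NOT False = True
y4 = y1 NAND S = False NAND True = True
y5 = y3 OR y4 = True OR True = True
y8 = y2 OR y4 = True OR True = True
y9 = y1 OR y4 = False OR True = True
y11 = y4 OR y5 = True OR True = True
y12 = y4 NOR y11 = True NOR True = False
y13 = S OR y8 = True OR True = True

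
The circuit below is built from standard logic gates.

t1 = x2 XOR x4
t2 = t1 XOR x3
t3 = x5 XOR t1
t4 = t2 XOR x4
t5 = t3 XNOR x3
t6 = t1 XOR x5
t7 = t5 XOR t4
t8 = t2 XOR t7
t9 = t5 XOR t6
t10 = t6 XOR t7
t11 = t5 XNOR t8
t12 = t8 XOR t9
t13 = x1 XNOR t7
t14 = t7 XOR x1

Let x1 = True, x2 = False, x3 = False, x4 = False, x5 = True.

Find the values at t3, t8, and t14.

t3 = True  t8 = False  t14 = True

t1 = x2 XOR x4 = False XOR False = False
t2 = t1 XOR x3 = False XOR False = False
t3 = x5 XOR t1 = True XOR False = True
t4 = t2 XOR x4 = False XOR False = False
t5 = t3 XNOR x3 = True XNOR False = False
t7 = t5 XOR t4 = False XOR False = False
t8 = t2 XOR t7 = False XOR False = False
t14 = t7 XOR x1 = False XOR True = True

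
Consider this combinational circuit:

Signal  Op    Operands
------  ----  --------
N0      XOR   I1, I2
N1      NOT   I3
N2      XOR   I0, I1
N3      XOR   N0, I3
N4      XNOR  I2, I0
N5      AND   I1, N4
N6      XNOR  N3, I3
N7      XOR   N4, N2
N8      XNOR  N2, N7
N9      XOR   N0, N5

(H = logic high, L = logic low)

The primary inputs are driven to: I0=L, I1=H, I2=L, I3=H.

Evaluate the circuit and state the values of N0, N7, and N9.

N0 = H, N7 = L, N9 = L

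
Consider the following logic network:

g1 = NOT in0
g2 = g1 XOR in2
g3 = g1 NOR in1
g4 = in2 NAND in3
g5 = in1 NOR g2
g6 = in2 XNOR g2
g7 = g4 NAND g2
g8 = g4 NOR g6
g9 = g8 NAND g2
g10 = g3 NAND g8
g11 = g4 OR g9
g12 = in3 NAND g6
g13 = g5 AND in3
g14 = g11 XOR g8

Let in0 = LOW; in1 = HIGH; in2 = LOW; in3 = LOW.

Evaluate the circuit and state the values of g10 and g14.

g1 = NOT in0 = NOT LOW = HIGH
g2 = g1 XOR in2 = HIGH XOR LOW = HIGH
g3 = g1 NOR in1 = HIGH NOR HIGH = LOW
g4 = in2 NAND in3 = LOW NAND LOW = HIGH
g6 = in2 XNOR g2 = LOW XNOR HIGH = LOW
g8 = g4 NOR g6 = HIGH NOR LOW = LOW
g9 = g8 NAND g2 = LOW NAND HIGH = HIGH
g10 = g3 NAND g8 = LOW NAND LOW = HIGH
g11 = g4 OR g9 = HIGH OR HIGH = HIGH
g14 = g11 XOR g8 = HIGH XOR LOW = HIGH

g10 = HIGH; g14 = HIGH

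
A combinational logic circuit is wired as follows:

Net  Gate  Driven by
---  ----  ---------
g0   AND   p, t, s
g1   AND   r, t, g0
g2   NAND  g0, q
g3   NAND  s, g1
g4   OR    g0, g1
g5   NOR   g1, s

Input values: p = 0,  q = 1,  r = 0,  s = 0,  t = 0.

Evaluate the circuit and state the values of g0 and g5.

g0 = 0, g5 = 1

g0 = p AND t AND s = 0 AND 0 AND 0 = 0
g1 = r AND t AND g0 = 0 AND 0 AND 0 = 0
g5 = g1 NOR s = 0 NOR 0 = 1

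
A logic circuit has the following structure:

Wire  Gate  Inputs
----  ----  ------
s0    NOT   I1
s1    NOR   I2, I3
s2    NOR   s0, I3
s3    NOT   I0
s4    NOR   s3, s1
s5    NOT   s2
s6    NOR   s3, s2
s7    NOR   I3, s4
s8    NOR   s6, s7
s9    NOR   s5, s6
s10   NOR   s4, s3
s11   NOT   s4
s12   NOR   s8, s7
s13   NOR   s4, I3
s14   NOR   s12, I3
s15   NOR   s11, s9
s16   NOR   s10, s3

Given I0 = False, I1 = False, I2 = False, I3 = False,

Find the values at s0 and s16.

s0 = True  s16 = False

s0 = NOT I1 = NOT False = True
s1 = I2 NOR I3 = False NOR False = True
s3 = NOT I0 = NOT False = True
s4 = s3 NOR s1 = True NOR True = False
s10 = s4 NOR s3 = False NOR True = False
s16 = s10 NOR s3 = False NOR True = False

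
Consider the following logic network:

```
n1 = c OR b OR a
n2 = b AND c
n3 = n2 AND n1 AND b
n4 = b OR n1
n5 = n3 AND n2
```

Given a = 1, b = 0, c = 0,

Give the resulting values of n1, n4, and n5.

n1 = c OR b OR a = 0 OR 0 OR 1 = 1
n2 = b AND c = 0 AND 0 = 0
n3 = n2 AND n1 AND b = 0 AND 1 AND 0 = 0
n4 = b OR n1 = 0 OR 1 = 1
n5 = n3 AND n2 = 0 AND 0 = 0

n1 = 1; n4 = 1; n5 = 0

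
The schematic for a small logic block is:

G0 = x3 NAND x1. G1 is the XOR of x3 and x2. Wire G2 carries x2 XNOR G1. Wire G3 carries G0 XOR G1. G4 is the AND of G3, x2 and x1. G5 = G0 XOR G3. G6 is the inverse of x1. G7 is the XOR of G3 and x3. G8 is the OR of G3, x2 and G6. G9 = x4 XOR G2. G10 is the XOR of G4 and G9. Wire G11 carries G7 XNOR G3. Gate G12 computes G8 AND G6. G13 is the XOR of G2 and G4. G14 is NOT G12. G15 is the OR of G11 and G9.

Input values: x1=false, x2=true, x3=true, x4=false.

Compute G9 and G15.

G9 = false, G15 = false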